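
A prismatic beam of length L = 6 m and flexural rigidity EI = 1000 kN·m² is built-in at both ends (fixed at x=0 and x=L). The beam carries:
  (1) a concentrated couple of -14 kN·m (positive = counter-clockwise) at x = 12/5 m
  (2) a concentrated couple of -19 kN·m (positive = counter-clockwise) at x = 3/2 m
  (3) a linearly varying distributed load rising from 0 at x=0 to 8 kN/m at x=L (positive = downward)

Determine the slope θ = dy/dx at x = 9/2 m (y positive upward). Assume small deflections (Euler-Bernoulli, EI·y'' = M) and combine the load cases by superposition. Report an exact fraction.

Load 1 — applied couple M₀=-14 kN·m at a=12/5 m (b=L-a=18/5):
  θ_1 = (R_Ax²/2 - M_Ax - M₀(x-a))/EI  [x>a] with R_A=-84/25, M_A=-42/25 = ((-84/25)·(9/2)²/2 - (-42/25)·(9/2) - (-14)·((9/2)-(12/5)))/1000 = 147/50000 rad
Load 2 — applied couple M₀=-19 kN·m at a=3/2 m (b=L-a=9/2):
  θ_2 = (R_Ax²/2 - M_Ax - M₀(x-a))/EI  [x>a] with R_A=-57/16, M_A=57/16 = ((-57/16)·(9/2)²/2 - (57/16)·(9/2) - (-19)·((9/2)-(3/2)))/1000 = 627/128000 rad
Load 3 — triangular load w₀=8 kN/m (0→w₀ over full span):
  θ_3 = -w₀(2x(L-x)(L-2x)(x+2L)+x²(L-x)²)/(120LEI) = -8·(2·(9/2)·(6-(9/2))·(6-2·(9/2))·((9/2)+2·6)+(9/2)²·(6-(9/2))²)/(120·6·1000) = 1107/160000 rad
Superposition: θ = Σ θ_i = 47223/3200000 rad ≈ 0.014757 rad

θ(9/2) = 47223/3200000 rad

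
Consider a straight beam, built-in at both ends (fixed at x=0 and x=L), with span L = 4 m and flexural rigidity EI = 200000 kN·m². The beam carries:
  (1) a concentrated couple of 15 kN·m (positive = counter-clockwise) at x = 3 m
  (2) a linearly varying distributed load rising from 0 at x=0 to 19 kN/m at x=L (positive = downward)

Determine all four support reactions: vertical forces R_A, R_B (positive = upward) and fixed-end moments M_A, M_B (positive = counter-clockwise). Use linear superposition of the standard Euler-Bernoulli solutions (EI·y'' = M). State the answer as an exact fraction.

Load 1 — applied couple M₀=15 kN·m at a=3 m (b=L-a=1):
  R_A = 6M₀ab/L³ = 6·15·3·1/4³ = 135/32 kN
  M_A = M₀b(2a-b)/L² = 15·1·(2·3-1)/4² = 75/16 kN·m
  R_B = -6M₀ab/L³ = -6·15·3·1/4³ = -135/32 kN
  M_B = M₀a(2b-a)/L² = 15·3·(2·1-3)/4² = -45/16 kN·m
Load 2 — triangular load w₀=19 kN/m (0→w₀ over full span):
  R_A = 3w₀L/20 = 3·19·4/20 = 57/5 kN
  M_A = w₀L²/30 = 19·4²/30 = 152/15 kN·m
  R_B = 7w₀L/20 = 7·19·4/20 = 133/5 kN
  M_B = -w₀L²/20 = -19·4²/20 = -76/5 kN·m
Superposition: R_A = 2499/160 kN, M_A = 3557/240 kN·m, R_B = 3581/160 kN, M_B = -1441/80 kN·m

R_A = 2499/160 kN, M_A = 3557/240 kN·m, R_B = 3581/160 kN, M_B = -1441/80 kN·m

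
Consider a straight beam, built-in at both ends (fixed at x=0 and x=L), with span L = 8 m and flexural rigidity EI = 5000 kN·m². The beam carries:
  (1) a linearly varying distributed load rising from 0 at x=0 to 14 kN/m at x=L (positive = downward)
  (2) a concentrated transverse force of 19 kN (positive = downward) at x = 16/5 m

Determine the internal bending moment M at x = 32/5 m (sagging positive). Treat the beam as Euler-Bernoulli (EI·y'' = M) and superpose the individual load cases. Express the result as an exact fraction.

M(32/5) = -5056/1875 kN·m

Load 1 — triangular load w₀=14 kN/m (0→w₀ over full span):
  M_1 = 3w₀Lx/20 - w₀L²/30 - w₀x³/(6L) = 3·14·8·(32/5)/20 - 14·8²/30 - 14·(32/5)³/(6·8) = 448/375 kN·m
Load 2 — point force P=19 kN at a=16/5 m (b=L-a=24/5):
  M_2 = Pa²(a+3b)(L-x)/L³ - Pa²b/L²  [x>a] = 19·(16/5)²·((16/5)+3·(24/5))·(8-(32/5))/8³ - 19·(16/5)²·(24/5)/8² = -2432/625 kN·m
Superposition: M = Σ M_i = -5056/1875 kN·m ≈ -2.696533 kN·m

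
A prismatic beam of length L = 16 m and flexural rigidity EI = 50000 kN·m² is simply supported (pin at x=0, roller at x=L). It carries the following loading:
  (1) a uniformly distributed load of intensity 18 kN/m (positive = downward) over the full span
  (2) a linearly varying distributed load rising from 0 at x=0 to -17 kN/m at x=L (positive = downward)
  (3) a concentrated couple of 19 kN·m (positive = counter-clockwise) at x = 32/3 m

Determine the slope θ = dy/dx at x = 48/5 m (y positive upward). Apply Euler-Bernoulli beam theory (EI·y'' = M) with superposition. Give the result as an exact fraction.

θ(48/5) = 401669/35156250 rad

Load 1 — uniform load w=18 kN/m over full span:
  θ_1 = -w(L³-6Lx²+4x³)/(24EI) = -18·(16³-6·16·(48/5)²+4·(48/5)³)/(24·50000) = 7104/390625 rad
Load 2 — triangular load w₀=-17 kN/m (0→w₀ over full span):
  θ_2 = -w₀(7L⁴-30L²x²+15x⁴)/(360LEI) = -(-17)·(7·16⁴-30·16²·(48/5)²+15·(48/5)⁴)/(360·16·50000) = -126208/17578125 rad
Load 3 — applied couple M₀=19 kN·m at a=32/3 m (b=L-a=16/3):
  θ_3 = (M₀x²/(2L)+C₁)/EI  [x≤a] with C₁=M₀(3b²-L²)/(6L)=-304/9 = (19·(48/5)²/(2·16)+(-304/9))/50000 = 589/1406250 rad
Superposition: θ = Σ θ_i = 401669/35156250 rad ≈ 0.011425 rad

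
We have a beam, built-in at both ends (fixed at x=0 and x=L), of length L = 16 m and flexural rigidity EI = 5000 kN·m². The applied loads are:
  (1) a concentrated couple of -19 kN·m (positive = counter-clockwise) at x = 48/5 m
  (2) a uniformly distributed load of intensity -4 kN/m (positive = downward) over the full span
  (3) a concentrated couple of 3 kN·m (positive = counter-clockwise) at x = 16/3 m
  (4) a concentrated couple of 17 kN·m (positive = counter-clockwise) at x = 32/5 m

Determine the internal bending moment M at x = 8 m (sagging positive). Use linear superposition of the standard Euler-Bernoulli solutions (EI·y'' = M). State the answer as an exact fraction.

M(8) = -871/15 kN·m

Load 1 — applied couple M₀=-19 kN·m at a=48/5 m (b=L-a=32/5):
  M_1 = R_Ax - M_A  [x≤a] with R_A=-171/100, M_A=-152/25 = (-171/100)·8 - (-152/25) = -38/5 kN·m
Load 2 — uniform load w=-4 kN/m over full span:
  M_2 = wLx/2 - wL²/12 - wx²/2 = (-4)·16·8/2 - (-4)·16²/12 - (-4)·8²/2 = -128/3 kN·m
Load 3 — applied couple M₀=3 kN·m at a=16/3 m (b=L-a=32/3):
  M_3 = R_Ax - M_A - M₀  [x>a] with R_A=1/4, M_A=0 = (1/4)·8 - 0 - 3 = -1 kN·m
Load 4 — applied couple M₀=17 kN·m at a=32/5 m (b=L-a=48/5):
  M_4 = R_Ax - M_A - M₀  [x>a] with R_A=153/100, M_A=51/25 = (153/100)·8 - (51/25) - 17 = -34/5 kN·m
Superposition: M = Σ M_i = -871/15 kN·m ≈ -58.066667 kN·m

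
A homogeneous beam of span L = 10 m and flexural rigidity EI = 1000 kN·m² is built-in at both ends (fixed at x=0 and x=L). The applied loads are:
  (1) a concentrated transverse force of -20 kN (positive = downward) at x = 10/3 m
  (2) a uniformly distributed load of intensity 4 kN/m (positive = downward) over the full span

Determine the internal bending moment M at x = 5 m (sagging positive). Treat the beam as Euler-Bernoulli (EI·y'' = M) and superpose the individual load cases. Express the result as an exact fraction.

Load 1 — point force P=-20 kN at a=10/3 m (b=L-a=20/3):
  M_1 = Pa²(a+3b)(L-x)/L³ - Pa²b/L²  [x>a] = (-20)·(10/3)²·((10/3)+3·(20/3))·(10-5)/10³ - (-20)·(10/3)²·(20/3)/10² = -100/9 kN·m
Load 2 — uniform load w=4 kN/m over full span:
  M_2 = wLx/2 - wL²/12 - wx²/2 = 4·10·5/2 - 4·10²/12 - 4·5²/2 = 50/3 kN·m
Superposition: M = Σ M_i = 50/9 kN·m ≈ 5.555556 kN·m

M(5) = 50/9 kN·m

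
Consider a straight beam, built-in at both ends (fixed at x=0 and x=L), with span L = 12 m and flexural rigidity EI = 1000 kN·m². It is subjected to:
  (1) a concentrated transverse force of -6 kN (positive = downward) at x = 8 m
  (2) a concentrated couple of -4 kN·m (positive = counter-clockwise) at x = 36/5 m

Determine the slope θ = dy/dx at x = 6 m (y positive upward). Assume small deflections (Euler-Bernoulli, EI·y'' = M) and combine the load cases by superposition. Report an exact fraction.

θ(6) = 19/6250 rad

Load 1 — point force P=-6 kN at a=8 m (b=L-a=4):
  θ_1 = -Pb²x(2aL-(3a+b)x)/(2L³EI)  [x≤a] = -(-6)·4²·6·(2·8·12-(3·8+4)·6)/(2·12³·1000) = 1/250 rad
Load 2 — applied couple M₀=-4 kN·m at a=36/5 m (b=L-a=24/5):
  θ_2 = (R_Ax²/2 - M_Ax)/EI  [x≤a] with R_A=-12/25, M_A=-32/25 = ((-12/25)·6²/2 - (-32/25)·6)/1000 = -3/3125 rad
Superposition: θ = Σ θ_i = 19/6250 rad ≈ 0.003040 rad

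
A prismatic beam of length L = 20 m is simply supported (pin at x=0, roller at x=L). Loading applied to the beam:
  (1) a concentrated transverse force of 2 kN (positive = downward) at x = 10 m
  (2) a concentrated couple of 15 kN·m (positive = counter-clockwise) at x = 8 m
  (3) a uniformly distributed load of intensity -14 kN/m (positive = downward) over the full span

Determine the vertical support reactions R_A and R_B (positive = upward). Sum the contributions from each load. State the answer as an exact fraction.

R_A = -553/4 kN, R_B = -559/4 kN

Load 1 — point force P=2 kN at a=10 m (b=L-a=10):
  R_A = Pb/L = 2·10/20 = 1 kN
  R_B = Pa/L = 2·10/20 = 1 kN
Load 2 — applied couple M₀=15 kN·m at a=8 m (b=L-a=12):
  R_A = M₀/L = 15/20 = 3/4 kN
  R_B = -M₀/L = -15/20 = -3/4 kN
Load 3 — uniform load w=-14 kN/m over full span:
  R_A = wL/2 = (-14)·20/2 = -140 kN
  R_B = wL/2 = (-14)·20/2 = -140 kN
Superposition: R_A = -553/4 kN, R_B = -559/4 kN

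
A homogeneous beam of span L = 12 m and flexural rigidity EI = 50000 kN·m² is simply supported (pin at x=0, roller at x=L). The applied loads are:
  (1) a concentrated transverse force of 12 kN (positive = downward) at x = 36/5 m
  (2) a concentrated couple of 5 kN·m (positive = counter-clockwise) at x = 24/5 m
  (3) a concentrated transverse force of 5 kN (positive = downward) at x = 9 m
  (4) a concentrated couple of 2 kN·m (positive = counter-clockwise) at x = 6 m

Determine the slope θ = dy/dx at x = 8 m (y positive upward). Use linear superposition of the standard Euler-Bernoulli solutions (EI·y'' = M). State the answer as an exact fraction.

Load 1 — point force P=12 kN at a=36/5 m (b=L-a=24/5):
  θ_1 = -Pa(2L²-6Lx+3x²+a²)/(6LEI)  [x>a] = -12·(36/5)·(2·12²-6·12·8+3·8²+(36/5)²)/(6·12·50000) = 414/390625 rad
Load 2 — applied couple M₀=5 kN·m at a=24/5 m (b=L-a=36/5):
  θ_2 = (M₀x²/(2L)-M₀(x-a)+C₁)/EI  [x>a] with C₁=M₀(3b²-L²)/(6L)=4/5 = (5·8²/(2·12)-5·(8-(24/5))+(4/5))/50000 = -7/187500 rad
Load 3 — point force P=5 kN at a=9 m (b=L-a=3):
  θ_3 = -Pb(L²-b²-3x²)/(6LEI)  [x≤a] = -5·3·(12²-3²-3·8²)/(6·12·50000) = 19/80000 rad
Load 4 — applied couple M₀=2 kN·m at a=6 m (b=L-a=6):
  θ_4 = (M₀x²/(2L)-M₀(x-a)+C₁)/EI  [x>a] with C₁=M₀(3b²-L²)/(6L)=-1 = (2·8²/(2·12)-2·(8-6)+(-1))/50000 = 1/150000 rad
Superposition: θ = Σ θ_i = 190001/150000000 rad ≈ 0.001267 rad

θ(8) = 190001/150000000 rad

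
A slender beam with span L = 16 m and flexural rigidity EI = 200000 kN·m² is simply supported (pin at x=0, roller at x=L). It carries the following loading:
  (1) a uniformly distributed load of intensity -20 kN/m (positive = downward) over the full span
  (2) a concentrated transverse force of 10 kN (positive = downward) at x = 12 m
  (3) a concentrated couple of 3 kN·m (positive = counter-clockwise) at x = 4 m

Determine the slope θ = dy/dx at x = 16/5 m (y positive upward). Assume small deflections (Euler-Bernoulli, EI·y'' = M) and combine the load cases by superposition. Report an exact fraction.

Load 1 — uniform load w=-20 kN/m over full span:
  θ_1 = -w(L³-6Lx²+4x³)/(24EI) = -(-20)·(16³-6·16·(16/5)²+4·(16/5)³)/(24·200000) = 1056/78125 rad
Load 2 — point force P=10 kN at a=12 m (b=L-a=4):
  θ_2 = -Pb(L²-b²-3x²)/(6LEI)  [x≤a] = -10·4·(16²-4²-3·(16/5)²)/(6·16·200000) = -109/250000 rad
Load 3 — applied couple M₀=3 kN·m at a=4 m (b=L-a=12):
  θ_3 = (M₀x²/(2L)+C₁)/EI  [x≤a] with C₁=M₀(3b²-L²)/(6L)=11/2 = (3·(16/5)²/(2·16)+(11/2))/200000 = 323/10000000 rad
Superposition: θ = Σ θ_i = 131131/10000000 rad ≈ 0.013113 rad

θ(16/5) = 131131/10000000 rad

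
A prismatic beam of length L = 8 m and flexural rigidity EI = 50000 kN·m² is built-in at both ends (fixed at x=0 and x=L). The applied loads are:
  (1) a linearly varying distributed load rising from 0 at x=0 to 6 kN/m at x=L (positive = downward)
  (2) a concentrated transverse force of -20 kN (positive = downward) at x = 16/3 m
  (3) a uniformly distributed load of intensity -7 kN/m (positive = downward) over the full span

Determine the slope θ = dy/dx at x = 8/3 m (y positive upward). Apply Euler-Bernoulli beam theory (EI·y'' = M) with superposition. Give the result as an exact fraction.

Load 1 — triangular load w₀=6 kN/m (0→w₀ over full span):
  θ_1 = -w₀(2x(L-x)(L-2x)(x+2L)+x²(L-x)²)/(120LEI) = -6·(2·(8/3)·(8-(8/3))·(8-2·(8/3))·((8/3)+2·8)+(8/3)²·(8-(8/3))²)/(120·8·50000) = -256/1265625 rad
Load 2 — point force P=-20 kN at a=16/3 m (b=L-a=8/3):
  θ_2 = -Pb²x(2aL-(3a+b)x)/(2L³EI)  [x≤a] = -(-20)·(8/3)²·(8/3)·(2·(16/3)·8-(3·(16/3)+(8/3))·(8/3))/(2·8³·50000) = 8/30375 rad
Load 3 — uniform load w=-7 kN/m over full span:
  θ_3 = -wx(L-x)(L-2x)/(12EI) = -(-7)·(8/3)·(8-(8/3))·(8-2·(8/3))/(12·50000) = 112/253125 rad
Superposition: θ = Σ θ_i = 1912/3796875 rad ≈ 0.000504 rad

θ(8/3) = 1912/3796875 rad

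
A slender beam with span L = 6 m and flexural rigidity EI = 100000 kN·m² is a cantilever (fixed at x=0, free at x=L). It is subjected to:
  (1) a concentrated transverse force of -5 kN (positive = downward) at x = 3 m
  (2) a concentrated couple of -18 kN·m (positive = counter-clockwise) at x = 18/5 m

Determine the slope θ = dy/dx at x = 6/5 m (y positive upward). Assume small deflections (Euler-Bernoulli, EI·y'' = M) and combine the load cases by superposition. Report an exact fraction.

Load 1 — point force P=-5 kN at a=3 m (b=L-a=3):
  θ_1 = -Px(2a-x)/(2EI)  [x≤a] = -(-5)·(6/5)·(2·3-(6/5))/(2·100000) = 9/62500 rad
Load 2 — applied couple M₀=-18 kN·m at a=18/5 m (b=L-a=12/5):
  θ_2 = M₀x/EI  [x≤a] = (-18)·(6/5)/100000 = -27/125000 rad
Superposition: θ = Σ θ_i = -9/125000 rad ≈ -0.000072 rad

θ(6/5) = -9/125000 rad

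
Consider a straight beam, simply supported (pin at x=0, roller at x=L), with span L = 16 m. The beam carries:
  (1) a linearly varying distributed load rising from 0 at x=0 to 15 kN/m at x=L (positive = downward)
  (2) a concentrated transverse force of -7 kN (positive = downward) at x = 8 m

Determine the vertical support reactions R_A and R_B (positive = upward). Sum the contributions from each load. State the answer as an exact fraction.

Load 1 — triangular load w₀=15 kN/m (0→w₀ over full span):
  R_A = w₀L/6 = 15·16/6 = 40 kN
  R_B = w₀L/3 = 15·16/3 = 80 kN
Load 2 — point force P=-7 kN at a=8 m (b=L-a=8):
  R_A = Pb/L = (-7)·8/16 = -7/2 kN
  R_B = Pa/L = (-7)·8/16 = -7/2 kN
Superposition: R_A = 73/2 kN, R_B = 153/2 kN

R_A = 73/2 kN, R_B = 153/2 kN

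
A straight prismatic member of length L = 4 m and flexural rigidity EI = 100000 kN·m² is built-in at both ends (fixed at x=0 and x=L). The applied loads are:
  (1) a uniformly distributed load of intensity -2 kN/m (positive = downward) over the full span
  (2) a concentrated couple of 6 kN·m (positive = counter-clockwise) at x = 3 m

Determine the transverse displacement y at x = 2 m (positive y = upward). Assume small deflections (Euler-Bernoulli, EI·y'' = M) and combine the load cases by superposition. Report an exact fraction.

y(2) = -1/600000 m

Load 1 — uniform load w=-2 kN/m over full span:
  y_1 = -wx²(L-x)²/(24EI) = -(-2)·2²·(4-2)²/(24·100000) = 1/75000 m
Load 2 — applied couple M₀=6 kN·m at a=3 m (b=L-a=1):
  y_2 = (R_Ax³/6 - M_Ax²/2)/EI  [x≤a] with R_A=27/16, M_A=15/8 = ((27/16)·2³/6 - (15/8)·2²/2)/100000 = -3/200000 m
Superposition: y = Σ y_i = -1/600000 m ≈ -0.000002 m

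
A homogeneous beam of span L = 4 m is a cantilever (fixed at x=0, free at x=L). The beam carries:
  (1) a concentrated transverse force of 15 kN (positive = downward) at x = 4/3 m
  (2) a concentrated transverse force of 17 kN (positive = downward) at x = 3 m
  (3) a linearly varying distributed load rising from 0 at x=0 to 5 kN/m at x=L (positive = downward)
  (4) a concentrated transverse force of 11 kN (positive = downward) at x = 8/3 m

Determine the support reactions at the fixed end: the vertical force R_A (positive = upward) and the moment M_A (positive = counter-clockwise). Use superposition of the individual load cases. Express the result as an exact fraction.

R_A = 53 kN, M_A = 127 kN·m

Load 1 — point force P=15 kN at a=4/3 m (b=L-a=8/3):
  R_A = P = 15 kN
  M_A = Pa = 15·(4/3) = 20 kN·m
Load 2 — point force P=17 kN at a=3 m (b=L-a=1):
  R_A = P = 17 kN
  M_A = Pa = 17·3 = 51 kN·m
Load 3 — triangular load w₀=5 kN/m (0→w₀ over full span):
  R_A = w₀L/2 = 5·4/2 = 10 kN
  M_A = w₀L²/3 = 5·4²/3 = 80/3 kN·m
Load 4 — point force P=11 kN at a=8/3 m (b=L-a=4/3):
  R_A = P = 11 kN
  M_A = Pa = 11·(8/3) = 88/3 kN·m
Superposition: R_A = 53 kN, M_A = 127 kN·m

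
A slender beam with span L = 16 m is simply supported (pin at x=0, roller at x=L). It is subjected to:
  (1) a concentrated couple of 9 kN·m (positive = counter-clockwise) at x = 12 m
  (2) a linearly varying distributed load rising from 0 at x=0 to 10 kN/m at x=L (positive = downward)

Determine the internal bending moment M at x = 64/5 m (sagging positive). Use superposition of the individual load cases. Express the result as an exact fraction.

Load 1 — applied couple M₀=9 kN·m at a=12 m (b=L-a=4):
  M_1 = M₀x/L - M₀  [x>a] = 9·(64/5)/16 - 9 = -9/5 kN·m
Load 2 — triangular load w₀=10 kN/m (0→w₀ over full span):
  M_2 = w₀Lx/6 - w₀x³/(6L) = 10·16·(64/5)/6 - 10·(64/5)³/(6·16) = 3072/25 kN·m
Superposition: M = Σ M_i = 3027/25 kN·m ≈ 121.080000 kN·m

M(64/5) = 3027/25 kN·m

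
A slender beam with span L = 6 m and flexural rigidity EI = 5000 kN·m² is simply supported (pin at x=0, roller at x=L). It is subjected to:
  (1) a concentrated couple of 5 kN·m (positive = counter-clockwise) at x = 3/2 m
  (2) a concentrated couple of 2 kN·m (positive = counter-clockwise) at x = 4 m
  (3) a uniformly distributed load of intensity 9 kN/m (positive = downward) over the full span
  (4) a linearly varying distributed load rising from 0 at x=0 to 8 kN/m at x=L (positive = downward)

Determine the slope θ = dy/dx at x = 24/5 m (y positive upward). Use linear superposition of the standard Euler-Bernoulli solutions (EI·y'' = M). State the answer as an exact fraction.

θ(24/5) = 2719949/150000000 rad

Load 1 — applied couple M₀=5 kN·m at a=3/2 m (b=L-a=9/2):
  θ_1 = (M₀x²/(2L)-M₀(x-a)+C₁)/EI  [x>a] with C₁=M₀(3b²-L²)/(6L)=55/16 = (5·(24/5)²/(2·6)-5·((24/5)-(3/2))+(55/16))/5000 = -277/400000 rad
Load 2 — applied couple M₀=2 kN·m at a=4 m (b=L-a=2):
  θ_2 = (M₀x²/(2L)-M₀(x-a)+C₁)/EI  [x>a] with C₁=M₀(3b²-L²)/(6L)=-4/3 = (2·(24/5)²/(2·6)-2·((24/5)-4)+(-4/3))/5000 = 17/93750 rad
Load 3 — uniform load w=9 kN/m over full span:
  θ_3 = -w(L³-6Lx²+4x³)/(24EI) = -9·(6³-6·6·(24/5)²+4·(24/5)³)/(24·5000) = 8019/625000 rad
Load 4 — triangular load w₀=8 kN/m (0→w₀ over full span):
  θ_4 = -w₀(7L⁴-30L²x²+15x⁴)/(360LEI) = -8·(7·6⁴-30·6²·(24/5)²+15·(24/5)⁴)/(360·6·5000) = 2271/390625 rad
Superposition: θ = Σ θ_i = 2719949/150000000 rad ≈ 0.018133 rad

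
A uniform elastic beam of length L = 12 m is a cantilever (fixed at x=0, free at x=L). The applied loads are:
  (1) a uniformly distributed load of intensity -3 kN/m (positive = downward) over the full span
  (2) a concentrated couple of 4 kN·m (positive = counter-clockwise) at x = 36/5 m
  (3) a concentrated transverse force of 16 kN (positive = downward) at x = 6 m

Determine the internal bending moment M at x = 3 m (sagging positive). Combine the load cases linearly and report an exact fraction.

Load 1 — uniform load w=-3 kN/m over full span:
  M_1 = -w(L-x)²/2 = -(-3)·(12-3)²/2 = 243/2 kN·m
Load 2 — applied couple M₀=4 kN·m at a=36/5 m (b=L-a=24/5):
  M_2 = M₀  [x≤a] = 4 = 4 kN·m
Load 3 — point force P=16 kN at a=6 m (b=L-a=6):
  M_3 = -P(a-x)  [x≤a] = -16·(6-3) = -48 kN·m
Superposition: M = Σ M_i = 155/2 kN·m ≈ 77.500000 kN·m

M(3) = 155/2 kN·m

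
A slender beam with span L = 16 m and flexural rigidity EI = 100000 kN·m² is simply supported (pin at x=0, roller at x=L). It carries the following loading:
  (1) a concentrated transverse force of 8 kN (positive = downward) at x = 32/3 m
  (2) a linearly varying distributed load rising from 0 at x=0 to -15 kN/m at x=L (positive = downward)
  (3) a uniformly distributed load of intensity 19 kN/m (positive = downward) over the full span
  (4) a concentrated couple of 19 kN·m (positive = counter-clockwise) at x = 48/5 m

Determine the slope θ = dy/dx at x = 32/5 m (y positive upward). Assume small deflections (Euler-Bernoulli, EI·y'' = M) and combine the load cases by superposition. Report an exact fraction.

θ(32/5) = -143617/25312500 rad

Load 1 — point force P=8 kN at a=32/3 m (b=L-a=16/3):
  θ_1 = -Pb(L²-b²-3x²)/(6LEI)  [x≤a] = -8·(16/3)·(16²-(16/3)²-3·(32/5)²)/(6·16·100000) = -2944/6328125 rad
Load 2 — triangular load w₀=-15 kN/m (0→w₀ over full span):
  θ_2 = -w₀(7L⁴-30L²x²+15x⁴)/(360LEI) = -(-15)·(7·16⁴-30·16²·(32/5)²+15·(32/5)⁴)/(360·16·100000) = 5168/1171875 rad
Load 3 — uniform load w=19 kN/m over full span:
  θ_3 = -w(L³-6Lx²+4x³)/(24EI) = -19·(16³-6·16·(32/5)²+4·(32/5)³)/(24·100000) = -11248/1171875 rad
Load 4 — applied couple M₀=19 kN·m at a=48/5 m (b=L-a=32/5):
  θ_4 = (M₀x²/(2L)+C₁)/EI  [x≤a] with C₁=M₀(3b²-L²)/(6L)=-1976/75 = (19·(32/5)²/(2·16)+(-1976/75))/100000 = -19/937500 rad
Superposition: θ = Σ θ_i = -143617/25312500 rad ≈ -0.005674 rad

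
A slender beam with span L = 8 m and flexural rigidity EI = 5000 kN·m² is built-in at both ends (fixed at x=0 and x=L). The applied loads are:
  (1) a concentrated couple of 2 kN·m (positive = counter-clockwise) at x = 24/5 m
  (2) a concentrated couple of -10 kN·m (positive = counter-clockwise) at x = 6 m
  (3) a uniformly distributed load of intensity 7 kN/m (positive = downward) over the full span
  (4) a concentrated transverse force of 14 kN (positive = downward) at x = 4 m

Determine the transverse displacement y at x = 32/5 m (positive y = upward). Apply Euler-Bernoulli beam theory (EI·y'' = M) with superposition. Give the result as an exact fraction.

y(32/5) = -31487/3906250 m

Load 1 — applied couple M₀=2 kN·m at a=24/5 m (b=L-a=16/5):
  y_1 = (R_Ax³/6 - M_Ax²/2 - M₀(x-a)²/2)/EI  [x>a] with R_A=9/25, M_A=16/25 = ((9/25)·(32/5)³/6 - (16/25)·(32/5)²/2 - 2·((32/5)-(24/5))²/2)/5000 = 24/1953125 m
Load 2 — applied couple M₀=-10 kN·m at a=6 m (b=L-a=2):
  y_2 = (R_Ax³/6 - M_Ax²/2 - M₀(x-a)²/2)/EI  [x>a] with R_A=-45/32, M_A=-25/8 = ((-45/32)·(32/5)³/6 - (-25/8)·(32/5)²/2 - (-10)·((32/5)-6)²/2)/5000 = 21/31250 m
Load 3 — uniform load w=7 kN/m over full span:
  y_3 = -wx²(L-x)²/(24EI) = -7·(32/5)²·(8-(32/5))²/(24·5000) = -7168/1171875 m
Load 4 — point force P=14 kN at a=4 m (b=L-a=4):
  y_4 = -Pa²(L-x)²(3bL-(3b+a)(L-x))/(6L³EI)  [x>a] = -14·4²·(8-(32/5))²·(3·4·8-(3·4+4)·(8-(32/5)))/(6·8³·5000) = -616/234375 m
Superposition: y = Σ y_i = -31487/3906250 m ≈ -0.008061 m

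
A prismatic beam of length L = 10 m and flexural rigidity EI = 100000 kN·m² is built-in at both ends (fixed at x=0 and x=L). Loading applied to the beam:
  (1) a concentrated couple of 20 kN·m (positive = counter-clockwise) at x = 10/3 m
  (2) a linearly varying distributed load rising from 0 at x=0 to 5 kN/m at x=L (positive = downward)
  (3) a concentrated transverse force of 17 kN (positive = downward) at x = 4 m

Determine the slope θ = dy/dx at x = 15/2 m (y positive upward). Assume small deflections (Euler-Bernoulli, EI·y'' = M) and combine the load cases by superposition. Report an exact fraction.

θ(15/2) = 129739/384000000 rad

Load 1 — applied couple M₀=20 kN·m at a=10/3 m (b=L-a=20/3):
  θ_1 = (R_Ax²/2 - M_Ax - M₀(x-a))/EI  [x>a] with R_A=8/3, M_A=0 = ((8/3)·(15/2)²/2 - 0·(15/2) - 20·((15/2)-(10/3)))/100000 = -1/12000 rad
Load 2 — triangular load w₀=5 kN/m (0→w₀ over full span):
  θ_2 = -w₀(2x(L-x)(L-2x)(x+2L)+x²(L-x)²)/(120LEI) = -5·(2·(15/2)·(10-(15/2))·(10-2·(15/2))·((15/2)+2·10)+(15/2)²·(10-(15/2))²)/(120·10·100000) = 41/204800 rad
Load 3 — point force P=17 kN at a=4 m (b=L-a=6):
  θ_3 = Pa²(L-x)(2bL-(3b+a)(L-x))/(2L³EI)  [x>a] = 17·4²·(10-(15/2))·(2·6·10-(3·6+4)·(10-(15/2)))/(2·10³·100000) = 221/1000000 rad
Superposition: θ = Σ θ_i = 129739/384000000 rad ≈ 0.000338 rad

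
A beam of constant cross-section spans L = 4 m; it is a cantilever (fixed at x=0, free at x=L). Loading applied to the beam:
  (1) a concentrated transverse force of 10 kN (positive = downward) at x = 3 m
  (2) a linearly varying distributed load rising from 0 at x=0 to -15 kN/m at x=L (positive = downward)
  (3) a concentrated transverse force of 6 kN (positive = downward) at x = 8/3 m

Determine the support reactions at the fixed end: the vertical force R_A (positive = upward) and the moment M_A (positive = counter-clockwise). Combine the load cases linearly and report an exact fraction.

R_A = -14 kN, M_A = -34 kN·m

Load 1 — point force P=10 kN at a=3 m (b=L-a=1):
  R_A = P = 10 kN
  M_A = Pa = 10·3 = 30 kN·m
Load 2 — triangular load w₀=-15 kN/m (0→w₀ over full span):
  R_A = w₀L/2 = (-15)·4/2 = -30 kN
  M_A = w₀L²/3 = (-15)·4²/3 = -80 kN·m
Load 3 — point force P=6 kN at a=8/3 m (b=L-a=4/3):
  R_A = P = 6 kN
  M_A = Pa = 6·(8/3) = 16 kN·m
Superposition: R_A = -14 kN, M_A = -34 kN·m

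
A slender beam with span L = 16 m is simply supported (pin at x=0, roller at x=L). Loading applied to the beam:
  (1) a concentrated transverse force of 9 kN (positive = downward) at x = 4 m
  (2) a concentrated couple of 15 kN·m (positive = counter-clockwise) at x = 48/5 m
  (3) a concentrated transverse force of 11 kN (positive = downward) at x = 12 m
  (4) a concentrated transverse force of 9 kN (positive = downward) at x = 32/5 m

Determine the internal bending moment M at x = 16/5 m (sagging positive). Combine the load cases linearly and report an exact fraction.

Load 1 — point force P=9 kN at a=4 m (b=L-a=12):
  M_1 = Pbx/L  [x≤a] = 9·12·(16/5)/16 = 108/5 kN·m
Load 2 — applied couple M₀=15 kN·m at a=48/5 m (b=L-a=32/5):
  M_2 = M₀x/L  [x≤a] = 15·(16/5)/16 = 3 kN·m
Load 3 — point force P=11 kN at a=12 m (b=L-a=4):
  M_3 = Pbx/L  [x≤a] = 11·4·(16/5)/16 = 44/5 kN·m
Load 4 — point force P=9 kN at a=32/5 m (b=L-a=48/5):
  M_4 = Pbx/L  [x≤a] = 9·(48/5)·(16/5)/16 = 432/25 kN·m
Superposition: M = Σ M_i = 1267/25 kN·m ≈ 50.680000 kN·m

M(16/5) = 1267/25 kN·m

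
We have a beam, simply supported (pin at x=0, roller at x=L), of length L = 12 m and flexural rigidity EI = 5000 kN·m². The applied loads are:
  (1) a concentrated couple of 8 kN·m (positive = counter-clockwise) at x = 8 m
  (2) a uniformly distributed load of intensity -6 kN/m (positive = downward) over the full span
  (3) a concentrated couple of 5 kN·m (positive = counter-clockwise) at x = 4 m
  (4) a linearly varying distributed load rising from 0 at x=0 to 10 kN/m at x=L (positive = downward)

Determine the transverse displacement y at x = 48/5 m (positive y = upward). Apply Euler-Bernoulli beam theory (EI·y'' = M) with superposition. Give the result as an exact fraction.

Load 1 — applied couple M₀=8 kN·m at a=8 m (b=L-a=4):
  y_1 = (M₀x³/(6L)-M₀(x-a)²/2+C₁x)/EI  [x>a] with C₁=M₀(3b²-L²)/(6L)=-32/3 = (8·(48/5)³/(6·12)-8·((48/5)-8)²/2+(-32/3)·(48/5))/5000 = -224/78125 m
Load 2 — uniform load w=-6 kN/m over full span:
  y_2 = -wx(L³-2Lx²+x³)/(24EI) = -(-6)·(48/5)·(12³-2·12·(48/5)²+(48/5)³)/(24·5000) = 75168/390625 m
Load 3 — applied couple M₀=5 kN·m at a=4 m (b=L-a=8):
  y_3 = (M₀x³/(6L)-M₀(x-a)²/2+C₁x)/EI  [x>a] with C₁=M₀(3b²-L²)/(6L)=10/3 = (5·(48/5)³/(6·12)-5·((48/5)-4)²/2+(10/3)·(48/5))/5000 = 47/15625 m
Load 4 — triangular load w₀=10 kN/m (0→w₀ over full span):
  y_4 = -w₀x(7L⁴-10L²x²+3x⁴)/(360LEI) = -10·(48/5)·(7·12⁴-10·12²·(48/5)²+3·(48/5)⁴)/(360·12·5000) = -329184/1953125 m
Superposition: y = Σ y_i = 46931/1953125 m ≈ 0.024029 m

y(48/5) = 46931/1953125 m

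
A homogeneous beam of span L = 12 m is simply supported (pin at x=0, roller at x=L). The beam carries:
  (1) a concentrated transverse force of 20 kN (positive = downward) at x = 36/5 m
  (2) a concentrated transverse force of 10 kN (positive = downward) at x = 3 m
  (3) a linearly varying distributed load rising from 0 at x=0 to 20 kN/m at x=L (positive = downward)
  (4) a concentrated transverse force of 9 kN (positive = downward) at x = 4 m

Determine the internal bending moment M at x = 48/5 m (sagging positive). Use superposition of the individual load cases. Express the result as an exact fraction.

Load 1 — point force P=20 kN at a=36/5 m (b=L-a=24/5):
  M_1 = Pa(L-x)/L  [x>a] = 20·(36/5)·(12-(48/5))/12 = 144/5 kN·m
Load 2 — point force P=10 kN at a=3 m (b=L-a=9):
  M_2 = Pa(L-x)/L  [x>a] = 10·3·(12-(48/5))/12 = 6 kN·m
Load 3 — triangular load w₀=20 kN/m (0→w₀ over full span):
  M_3 = w₀Lx/6 - w₀x³/(6L) = 20·12·(48/5)/6 - 20·(48/5)³/(6·12) = 3456/25 kN·m
Load 4 — point force P=9 kN at a=4 m (b=L-a=8):
  M_4 = Pa(L-x)/L  [x>a] = 9·4·(12-(48/5))/12 = 36/5 kN·m
Superposition: M = Σ M_i = 4506/25 kN·m ≈ 180.240000 kN·m

M(48/5) = 4506/25 kN·m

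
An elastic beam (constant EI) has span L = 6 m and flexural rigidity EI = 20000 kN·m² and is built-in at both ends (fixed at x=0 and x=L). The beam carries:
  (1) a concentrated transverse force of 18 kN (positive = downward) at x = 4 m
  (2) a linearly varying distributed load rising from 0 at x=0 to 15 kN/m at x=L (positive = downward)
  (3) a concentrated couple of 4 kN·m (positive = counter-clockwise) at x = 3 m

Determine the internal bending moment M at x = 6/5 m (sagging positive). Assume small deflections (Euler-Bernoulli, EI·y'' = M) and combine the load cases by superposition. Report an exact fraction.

Load 1 — point force P=18 kN at a=4 m (b=L-a=2):
  M_1 = Pb²(3a+b)x/L³ - Pab²/L²  [x≤a] = 18·2²·(3·4+2)·(6/5)/6³ - 18·4·2²/6² = -12/5 kN·m
Load 2 — triangular load w₀=15 kN/m (0→w₀ over full span):
  M_2 = 3w₀Lx/20 - w₀L²/30 - w₀x³/(6L) = 3·15·6·(6/5)/20 - 15·6²/30 - 15·(6/5)³/(6·6) = -63/25 kN·m
Load 3 — applied couple M₀=4 kN·m at a=3 m (b=L-a=3):
  M_3 = R_Ax - M_A  [x≤a] with R_A=1, M_A=1 = 1·(6/5) - 1 = 1/5 kN·m
Superposition: M = Σ M_i = -118/25 kN·m ≈ -4.720000 kN·m

M(6/5) = -118/25 kN·m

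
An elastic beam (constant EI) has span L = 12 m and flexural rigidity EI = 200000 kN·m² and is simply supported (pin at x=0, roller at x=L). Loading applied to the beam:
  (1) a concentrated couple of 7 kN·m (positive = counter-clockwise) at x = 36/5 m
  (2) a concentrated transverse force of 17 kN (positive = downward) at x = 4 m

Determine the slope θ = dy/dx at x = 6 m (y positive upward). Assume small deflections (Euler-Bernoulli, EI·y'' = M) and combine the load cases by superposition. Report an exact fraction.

θ(6) = 9949/90000000 rad

Load 1 — applied couple M₀=7 kN·m at a=36/5 m (b=L-a=24/5):
  θ_1 = (M₀x²/(2L)+C₁)/EI  [x≤a] with C₁=M₀(3b²-L²)/(6L)=-182/25 = (7·6²/(2·12)+(-182/25))/200000 = 161/10000000 rad
Load 2 — point force P=17 kN at a=4 m (b=L-a=8):
  θ_2 = -Pa(2L²-6Lx+3x²+a²)/(6LEI)  [x>a] = -17·4·(2·12²-6·12·6+3·6²+4²)/(6·12·200000) = 17/180000 rad
Superposition: θ = Σ θ_i = 9949/90000000 rad ≈ 0.000111 rad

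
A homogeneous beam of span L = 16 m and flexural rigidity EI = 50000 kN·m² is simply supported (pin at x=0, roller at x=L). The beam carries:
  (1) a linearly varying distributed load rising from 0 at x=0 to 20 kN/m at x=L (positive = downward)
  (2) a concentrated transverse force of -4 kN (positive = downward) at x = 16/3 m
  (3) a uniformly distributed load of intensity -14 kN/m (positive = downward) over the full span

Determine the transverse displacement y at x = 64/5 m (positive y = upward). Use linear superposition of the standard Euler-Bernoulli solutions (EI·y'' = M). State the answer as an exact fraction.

y(64/5) = 30424576/791015625 m

Load 1 — triangular load w₀=20 kN/m (0→w₀ over full span):
  y_1 = -w₀x(7L⁴-10L²x²+3x⁴)/(360LEI) = -20·(64/5)·(7·16⁴-10·16²·(64/5)²+3·(64/5)⁴)/(360·16·50000) = -1040384/9765625 m
Load 2 — point force P=-4 kN at a=16/3 m (b=L-a=32/3):
  y_2 = -Pa(L-x)(2Lx-a²-x²)/(6LEI)  [x>a] = -(-4)·(16/3)·(16-(64/5))·(2·16·(64/5)-(16/3)²-(64/5)²)/(6·16·50000) = 97792/31640625 m
Load 3 — uniform load w=-14 kN/m over full span:
  y_3 = -wx(L³-2Lx²+x³)/(24EI) = -(-14)·(64/5)·(16³-2·16·(64/5)²+(64/5)³)/(24·50000) = 831488/5859375 m
Superposition: y = Σ y_i = 30424576/791015625 m ≈ 0.038463 m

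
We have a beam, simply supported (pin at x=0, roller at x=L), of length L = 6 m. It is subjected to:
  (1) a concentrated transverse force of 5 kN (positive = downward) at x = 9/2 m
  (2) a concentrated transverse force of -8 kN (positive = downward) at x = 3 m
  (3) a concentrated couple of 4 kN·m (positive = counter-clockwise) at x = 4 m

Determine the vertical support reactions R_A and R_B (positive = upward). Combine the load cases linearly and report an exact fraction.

R_A = -25/12 kN, R_B = -11/12 kN

Load 1 — point force P=5 kN at a=9/2 m (b=L-a=3/2):
  R_A = Pb/L = 5·(3/2)/6 = 5/4 kN
  R_B = Pa/L = 5·(9/2)/6 = 15/4 kN
Load 2 — point force P=-8 kN at a=3 m (b=L-a=3):
  R_A = Pb/L = (-8)·3/6 = -4 kN
  R_B = Pa/L = (-8)·3/6 = -4 kN
Load 3 — applied couple M₀=4 kN·m at a=4 m (b=L-a=2):
  R_A = M₀/L = 4/6 = 2/3 kN
  R_B = -M₀/L = -4/6 = -2/3 kN
Superposition: R_A = -25/12 kN, R_B = -11/12 kN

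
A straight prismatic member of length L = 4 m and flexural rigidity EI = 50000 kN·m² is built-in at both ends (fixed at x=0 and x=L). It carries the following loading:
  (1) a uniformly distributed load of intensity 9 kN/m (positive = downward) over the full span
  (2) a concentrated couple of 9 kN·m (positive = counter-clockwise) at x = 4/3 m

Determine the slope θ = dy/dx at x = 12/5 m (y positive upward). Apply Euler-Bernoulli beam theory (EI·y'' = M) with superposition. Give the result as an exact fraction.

Load 1 — uniform load w=9 kN/m over full span:
  θ_1 = -wx(L-x)(L-2x)/(12EI) = -9·(12/5)·(4-(12/5))·(4-2·(12/5))/(12·50000) = 18/390625 rad
Load 2 — applied couple M₀=9 kN·m at a=4/3 m (b=L-a=8/3):
  θ_2 = (R_Ax²/2 - M_Ax - M₀(x-a))/EI  [x>a] with R_A=3, M_A=0 = (3·(12/5)²/2 - 0·(12/5) - 9·((12/5)-(4/3)))/50000 = -3/156250 rad
Superposition: θ = Σ θ_i = 21/781250 rad ≈ 0.000027 rad

θ(12/5) = 21/781250 rad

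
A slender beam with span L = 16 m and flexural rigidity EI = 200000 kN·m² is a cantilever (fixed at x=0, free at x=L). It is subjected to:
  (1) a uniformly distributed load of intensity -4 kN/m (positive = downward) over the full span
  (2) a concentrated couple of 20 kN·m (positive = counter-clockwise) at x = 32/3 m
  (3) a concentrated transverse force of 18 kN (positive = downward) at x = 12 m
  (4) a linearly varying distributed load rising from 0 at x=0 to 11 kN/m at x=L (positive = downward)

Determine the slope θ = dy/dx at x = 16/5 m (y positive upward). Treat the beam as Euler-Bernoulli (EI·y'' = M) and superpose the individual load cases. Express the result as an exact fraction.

Load 1 — uniform load w=-4 kN/m over full span:
  θ_1 = -wx(x²-3Lx+3L²)/(6EI) = -(-4)·(16/5)·((16/5)²-3·16·(16/5)+3·16²)/(6·200000) = 7808/1171875 rad
Load 2 — applied couple M₀=20 kN·m at a=32/3 m (b=L-a=16/3):
  θ_2 = M₀x/EI  [x≤a] = 20·(16/5)/200000 = 1/3125 rad
Load 3 — point force P=18 kN at a=12 m (b=L-a=4):
  θ_3 = -Px(2a-x)/(2EI)  [x≤a] = -18·(16/5)·(2·12-(16/5))/(2·200000) = -234/78125 rad
Load 4 — triangular load w₀=11 kN/m (0→w₀ over full span):
  θ_4 = (w₀Lx²/4-w₀L²x/3-w₀x⁴/(24L))/EI = (11·16·(16/5)²/4-11·16²·(16/5)/3-11·(16/5)⁴/(24·16))/200000 = -74888/5859375 rad
Superposition: θ = Σ θ_i = -51523/5859375 rad ≈ -0.008793 rad

θ(16/5) = -51523/5859375 rad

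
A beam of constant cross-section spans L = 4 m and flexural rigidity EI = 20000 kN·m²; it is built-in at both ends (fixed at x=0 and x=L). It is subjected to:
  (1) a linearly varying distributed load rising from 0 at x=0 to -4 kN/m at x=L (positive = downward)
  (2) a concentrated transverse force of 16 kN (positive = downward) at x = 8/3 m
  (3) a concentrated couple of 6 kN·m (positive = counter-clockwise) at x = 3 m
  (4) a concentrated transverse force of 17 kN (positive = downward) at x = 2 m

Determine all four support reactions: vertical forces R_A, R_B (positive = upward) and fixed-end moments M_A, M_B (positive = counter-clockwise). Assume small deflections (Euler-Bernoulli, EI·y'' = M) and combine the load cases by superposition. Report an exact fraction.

Load 1 — triangular load w₀=-4 kN/m (0→w₀ over full span):
  R_A = 3w₀L/20 = 3·(-4)·4/20 = -12/5 kN
  M_A = w₀L²/30 = (-4)·4²/30 = -32/15 kN·m
  R_B = 7w₀L/20 = 7·(-4)·4/20 = -28/5 kN
  M_B = -w₀L²/20 = -(-4)·4²/20 = 16/5 kN·m
Load 2 — point force P=16 kN at a=8/3 m (b=L-a=4/3):
  R_A = Pb²(3a+b)/L³ = 16·(4/3)²·(3·(8/3)+(4/3))/4³ = 112/27 kN
  M_A = Pab²/L² = 16·(8/3)·(4/3)²/4² = 128/27 kN·m
  R_B = Pa²(a+3b)/L³ = 16·(8/3)²·((8/3)+3·(4/3))/4³ = 320/27 kN
  M_B = -Pa²b/L² = -16·(8/3)²·(4/3)/4² = -256/27 kN·m
Load 3 — applied couple M₀=6 kN·m at a=3 m (b=L-a=1):
  R_A = 6M₀ab/L³ = 6·6·3·1/4³ = 27/16 kN
  M_A = M₀b(2a-b)/L² = 6·1·(2·3-1)/4² = 15/8 kN·m
  R_B = -6M₀ab/L³ = -6·6·3·1/4³ = -27/16 kN
  M_B = M₀a(2b-a)/L² = 6·3·(2·1-3)/4² = -9/8 kN·m
Load 4 — point force P=17 kN at a=2 m (b=L-a=2):
  R_A = Pb²(3a+b)/L³ = 17·2²·(3·2+2)/4³ = 17/2 kN
  M_A = Pab²/L² = 17·2·2²/4² = 17/2 kN·m
  R_B = Pa²(a+3b)/L³ = 17·2²·(2+3·2)/4³ = 17/2 kN
  M_B = -Pa²b/L² = -17·2²·2/4² = -17/2 kN·m
Superposition: R_A = 25781/2160 kN, M_A = 14021/1080 kN·m, R_B = 28219/2160 kN, M_B = -17179/1080 kN·m

R_A = 25781/2160 kN, M_A = 14021/1080 kN·m, R_B = 28219/2160 kN, M_B = -17179/1080 kN·m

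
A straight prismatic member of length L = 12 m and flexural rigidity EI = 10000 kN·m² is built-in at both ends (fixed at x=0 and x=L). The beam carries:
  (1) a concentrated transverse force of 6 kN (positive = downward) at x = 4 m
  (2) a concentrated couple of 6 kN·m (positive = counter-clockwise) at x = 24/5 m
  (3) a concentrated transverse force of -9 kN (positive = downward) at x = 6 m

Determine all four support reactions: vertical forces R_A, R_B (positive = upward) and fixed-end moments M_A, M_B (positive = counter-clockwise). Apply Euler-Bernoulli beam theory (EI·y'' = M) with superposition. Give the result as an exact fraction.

R_A = 299/450 kN, M_A = -317/150 kN·m, R_B = -1649/450 kN, M_B = 1513/150 kN·m

Load 1 — point force P=6 kN at a=4 m (b=L-a=8):
  R_A = Pb²(3a+b)/L³ = 6·8²·(3·4+8)/12³ = 40/9 kN
  M_A = Pab²/L² = 6·4·8²/12² = 32/3 kN·m
  R_B = Pa²(a+3b)/L³ = 6·4²·(4+3·8)/12³ = 14/9 kN
  M_B = -Pa²b/L² = -6·4²·8/12² = -16/3 kN·m
Load 2 — applied couple M₀=6 kN·m at a=24/5 m (b=L-a=36/5):
  R_A = 6M₀ab/L³ = 6·6·(24/5)·(36/5)/12³ = 18/25 kN
  M_A = M₀b(2a-b)/L² = 6·(36/5)·(2·(24/5)-(36/5))/12² = 18/25 kN·m
  R_B = -6M₀ab/L³ = -6·6·(24/5)·(36/5)/12³ = -18/25 kN
  M_B = M₀a(2b-a)/L² = 6·(24/5)·(2·(36/5)-(24/5))/12² = 48/25 kN·m
Load 3 — point force P=-9 kN at a=6 m (b=L-a=6):
  R_A = Pb²(3a+b)/L³ = (-9)·6²·(3·6+6)/12³ = -9/2 kN
  M_A = Pab²/L² = (-9)·6·6²/12² = -27/2 kN·m
  R_B = Pa²(a+3b)/L³ = (-9)·6²·(6+3·6)/12³ = -9/2 kN
  M_B = -Pa²b/L² = -(-9)·6²·6/12² = 27/2 kN·m
Superposition: R_A = 299/450 kN, M_A = -317/150 kN·m, R_B = -1649/450 kN, M_B = 1513/150 kN·m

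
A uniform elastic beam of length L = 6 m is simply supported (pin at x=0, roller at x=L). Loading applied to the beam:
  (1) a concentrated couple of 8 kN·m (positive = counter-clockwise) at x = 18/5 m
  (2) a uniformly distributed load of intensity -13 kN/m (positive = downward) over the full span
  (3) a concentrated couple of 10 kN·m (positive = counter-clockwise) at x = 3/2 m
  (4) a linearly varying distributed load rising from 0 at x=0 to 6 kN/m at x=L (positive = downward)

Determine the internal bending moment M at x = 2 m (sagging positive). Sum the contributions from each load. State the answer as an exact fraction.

Load 1 — applied couple M₀=8 kN·m at a=18/5 m (b=L-a=12/5):
  M_1 = M₀x/L  [x≤a] = 8·2/6 = 8/3 kN·m
Load 2 — uniform load w=-13 kN/m over full span:
  M_2 = wx(L-x)/2 = (-13)·2·(6-2)/2 = -52 kN·m
Load 3 — applied couple M₀=10 kN·m at a=3/2 m (b=L-a=9/2):
  M_3 = M₀x/L - M₀  [x>a] = 10·2/6 - 10 = -20/3 kN·m
Load 4 — triangular load w₀=6 kN/m (0→w₀ over full span):
  M_4 = w₀Lx/6 - w₀x³/(6L) = 6·6·2/6 - 6·2³/(6·6) = 32/3 kN·m
Superposition: M = Σ M_i = -136/3 kN·m ≈ -45.333333 kN·m

M(2) = -136/3 kN·m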